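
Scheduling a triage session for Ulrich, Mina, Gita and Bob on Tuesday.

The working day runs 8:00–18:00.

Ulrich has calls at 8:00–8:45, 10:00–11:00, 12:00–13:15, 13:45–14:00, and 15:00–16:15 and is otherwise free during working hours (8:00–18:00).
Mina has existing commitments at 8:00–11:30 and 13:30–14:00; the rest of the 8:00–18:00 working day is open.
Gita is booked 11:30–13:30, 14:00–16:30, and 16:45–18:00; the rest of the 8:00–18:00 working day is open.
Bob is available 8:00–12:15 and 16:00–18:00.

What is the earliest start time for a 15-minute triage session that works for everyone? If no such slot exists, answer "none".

16:30

Ulrich free within 08:00–18:00: 08:45–10:00, 11:00–12:00, 13:15–13:45, 14:00–15:00, 16:15–18:00.
Mina free within 08:00–18:00: 11:30–13:30, 14:00–18:00.
Gita free within 08:00–18:00: 08:00–11:30, 13:30–14:00, 16:30–16:45.
Ulrich ∩ Mina: 11:30–12:00, 13:15–13:30, 14:00–15:00, 16:15–18:00.
Ulrich ∩ Mina ∩ Gita: 16:30–16:45.
Ulrich ∩ Mina ∩ Gita ∩ Bob: 16:30–16:45.
Windows ≥ 15 min: 16:30–16:45.
Earliest such window starts at 16:30.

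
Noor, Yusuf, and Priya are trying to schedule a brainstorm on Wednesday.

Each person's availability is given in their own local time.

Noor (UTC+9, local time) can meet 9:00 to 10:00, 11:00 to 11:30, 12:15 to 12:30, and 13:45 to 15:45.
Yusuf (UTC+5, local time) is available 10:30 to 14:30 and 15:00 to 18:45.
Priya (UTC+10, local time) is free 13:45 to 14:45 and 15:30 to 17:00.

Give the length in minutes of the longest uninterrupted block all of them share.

Noor → UTC: 00:00–01:00, 02:00–02:30, 03:15–03:30, 04:45–06:45.
Yusuf → UTC: 05:30–09:30, 10:00–13:45.
Priya → UTC: 03:45–04:45, 05:30–07:00.
Noor ∩ Yusuf: 05:30–06:45.
Noor ∩ Yusuf ∩ Priya: 05:30–06:45.
Single common window of 75 minutes.

75 minutes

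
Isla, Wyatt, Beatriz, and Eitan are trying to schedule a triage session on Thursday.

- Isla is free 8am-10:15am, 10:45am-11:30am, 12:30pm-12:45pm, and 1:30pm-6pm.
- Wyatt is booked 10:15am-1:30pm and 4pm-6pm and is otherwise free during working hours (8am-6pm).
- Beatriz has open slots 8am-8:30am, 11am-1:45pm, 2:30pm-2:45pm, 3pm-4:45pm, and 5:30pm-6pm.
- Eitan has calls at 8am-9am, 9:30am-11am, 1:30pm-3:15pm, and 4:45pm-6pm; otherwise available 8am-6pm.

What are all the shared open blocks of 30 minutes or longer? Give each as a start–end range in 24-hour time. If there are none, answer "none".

15:15–16:00

Wyatt free within 08:00–18:00: 08:00–10:15, 13:30–16:00.
Eitan free within 08:00–18:00: 09:00–09:30, 11:00–13:30, 15:15–16:45.
Isla ∩ Wyatt: 08:00–10:15, 13:30–16:00.
Isla ∩ Wyatt ∩ Beatriz: 08:00–08:30, 13:30–13:45, 14:30–14:45, 15:00–16:00.
Isla ∩ Wyatt ∩ Beatriz ∩ Eitan: 15:15–16:00.
Windows ≥ 30 min: 15:15–16:00.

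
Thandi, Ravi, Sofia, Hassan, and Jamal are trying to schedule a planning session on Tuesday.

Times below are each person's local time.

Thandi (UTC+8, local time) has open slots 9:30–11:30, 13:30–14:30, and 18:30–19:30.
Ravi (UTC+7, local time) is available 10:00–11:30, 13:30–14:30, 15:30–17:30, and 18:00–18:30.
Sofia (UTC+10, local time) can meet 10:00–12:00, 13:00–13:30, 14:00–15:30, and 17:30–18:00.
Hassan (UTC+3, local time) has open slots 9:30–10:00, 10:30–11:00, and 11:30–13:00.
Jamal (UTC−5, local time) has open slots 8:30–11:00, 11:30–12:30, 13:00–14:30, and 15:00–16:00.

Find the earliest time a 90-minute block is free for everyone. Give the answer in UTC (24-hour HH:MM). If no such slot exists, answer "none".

none

Thandi → UTC: 01:30–03:30, 05:30–06:30, 10:30–11:30.
Ravi → UTC: 03:00–04:30, 06:30–07:30, 08:30–10:30, 11:00–11:30.
Sofia → UTC: 00:00–02:00, 03:00–03:30, 04:00–05:30, 07:30–08:00.
Hassan → UTC: 06:30–07:00, 07:30–08:00, 08:30–10:00.
Jamal → UTC: 13:30–16:00, 16:30–17:30, 18:00–19:30, 20:00–21:00.
Thandi ∩ Ravi: 03:00–03:30, 11:00–11:30.
Thandi ∩ Ravi ∩ Sofia: 03:00–03:30.
Thandi ∩ Ravi ∩ Sofia ∩ Hassan: (none).
Thandi ∩ Ravi ∩ Sofia ∩ Hassan ∩ Jamal: (none).
Windows ≥ 90 min: (none).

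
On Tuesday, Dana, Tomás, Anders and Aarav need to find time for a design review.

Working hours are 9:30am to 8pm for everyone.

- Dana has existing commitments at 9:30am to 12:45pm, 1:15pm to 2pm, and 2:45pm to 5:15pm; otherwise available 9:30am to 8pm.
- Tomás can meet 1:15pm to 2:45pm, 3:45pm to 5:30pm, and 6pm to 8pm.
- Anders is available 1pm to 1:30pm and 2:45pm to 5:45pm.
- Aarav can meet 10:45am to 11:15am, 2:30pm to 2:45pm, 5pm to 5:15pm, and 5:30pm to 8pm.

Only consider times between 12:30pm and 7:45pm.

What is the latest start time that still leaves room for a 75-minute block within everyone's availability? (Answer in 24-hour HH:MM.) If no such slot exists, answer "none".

Dana free within 09:30–20:00: 12:45–13:15, 14:00–14:45, 17:15–20:00.
Dana ∩ Tomás: 14:00–14:45, 17:15–17:30, 18:00–20:00.
Dana ∩ Tomás ∩ Anders: 17:15–17:30.
Dana ∩ Tomás ∩ Anders ∩ Aarav: (none).
Restricted to 12:30–19:45: (none).
Windows ≥ 75 min: (none).

none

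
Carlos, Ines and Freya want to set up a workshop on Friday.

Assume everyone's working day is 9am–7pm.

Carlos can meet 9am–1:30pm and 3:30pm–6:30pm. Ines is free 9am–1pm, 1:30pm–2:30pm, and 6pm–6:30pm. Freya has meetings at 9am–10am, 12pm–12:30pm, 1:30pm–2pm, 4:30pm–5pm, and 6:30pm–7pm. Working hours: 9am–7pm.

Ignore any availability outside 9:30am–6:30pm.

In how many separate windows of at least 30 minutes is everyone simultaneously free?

3

Freya free within 09:00–19:00: 10:00–12:00, 12:30–13:30, 14:00–16:30, 17:00–18:30.
Carlos ∩ Ines: 09:00–13:00, 18:00–18:30.
Carlos ∩ Ines ∩ Freya: 10:00–12:00, 12:30–13:00, 18:00–18:30.
Restricted to 09:30–18:30: 10:00–12:00, 12:30–13:00, 18:00–18:30.
Windows ≥ 30 min: 10:00–12:00, 12:30–13:00, 18:00–18:30.
That's 3 windows.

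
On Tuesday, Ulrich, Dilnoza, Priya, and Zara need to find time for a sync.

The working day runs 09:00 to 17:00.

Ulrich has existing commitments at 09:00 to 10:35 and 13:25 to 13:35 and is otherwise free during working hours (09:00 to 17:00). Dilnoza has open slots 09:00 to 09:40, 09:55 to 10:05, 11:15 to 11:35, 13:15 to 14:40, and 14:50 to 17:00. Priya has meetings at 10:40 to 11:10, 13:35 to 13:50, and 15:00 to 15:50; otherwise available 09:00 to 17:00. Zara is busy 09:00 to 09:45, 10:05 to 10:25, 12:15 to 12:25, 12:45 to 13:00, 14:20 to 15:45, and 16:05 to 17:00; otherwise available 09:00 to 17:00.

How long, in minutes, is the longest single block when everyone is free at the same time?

30 minutes

Ulrich free within 09:00–17:00: 10:35–13:25, 13:35–17:00.
Priya free within 09:00–17:00: 09:00–10:40, 11:10–13:35, 13:50–15:00, 15:50–17:00.
Zara free within 09:00–17:00: 09:45–10:05, 10:25–12:15, 12:25–12:45, 13:00–14:20, 15:45–16:05.
Ulrich ∩ Dilnoza: 11:15–11:35, 13:15–13:25, 13:35–14:40, 14:50–17:00.
Ulrich ∩ Dilnoza ∩ Priya: 11:15–11:35, 13:15–13:25, 13:50–14:40, 14:50–15:00, 15:50–17:00.
Ulrich ∩ Dilnoza ∩ Priya ∩ Zara: 11:15–11:35, 13:15–13:25, 13:50–14:20, 15:50–16:05.
Common window lengths: 20, 10, 30, 15 min; longest is 30.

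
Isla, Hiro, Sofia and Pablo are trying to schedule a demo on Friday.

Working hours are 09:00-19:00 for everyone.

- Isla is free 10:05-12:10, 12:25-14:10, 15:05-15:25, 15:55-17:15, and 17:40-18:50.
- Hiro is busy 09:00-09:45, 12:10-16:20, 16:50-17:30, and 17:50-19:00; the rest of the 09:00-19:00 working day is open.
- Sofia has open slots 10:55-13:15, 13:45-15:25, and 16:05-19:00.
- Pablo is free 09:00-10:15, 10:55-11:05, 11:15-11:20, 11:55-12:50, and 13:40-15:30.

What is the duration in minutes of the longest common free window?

15 minutes

Hiro free within 09:00–19:00: 09:45–12:10, 16:20–16:50, 17:30–17:50.
Isla ∩ Hiro: 10:05–12:10, 16:20–16:50, 17:40–17:50.
Isla ∩ Hiro ∩ Sofia: 10:55–12:10, 16:20–16:50, 17:40–17:50.
Isla ∩ Hiro ∩ Sofia ∩ Pablo: 10:55–11:05, 11:15–11:20, 11:55–12:10.
Common window lengths: 10, 5, 15 min; longest is 15.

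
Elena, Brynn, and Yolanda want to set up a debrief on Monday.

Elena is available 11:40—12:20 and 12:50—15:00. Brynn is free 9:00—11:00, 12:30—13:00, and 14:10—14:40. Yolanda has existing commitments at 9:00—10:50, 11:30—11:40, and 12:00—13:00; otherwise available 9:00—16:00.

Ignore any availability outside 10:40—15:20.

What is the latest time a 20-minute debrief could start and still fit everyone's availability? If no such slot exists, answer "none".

Yolanda free within 09:00–16:00: 10:50–11:30, 11:40–12:00, 13:00–16:00.
Elena ∩ Brynn: 12:50–13:00, 14:10–14:40.
Elena ∩ Brynn ∩ Yolanda: 14:10–14:40.
Restricted to 10:40–15:20: 14:10–14:40.
Windows ≥ 20 min: 14:10–14:40.
Latest start in the last window 14:10–14:40 is 14:40 − 20 min = 14:20.

14:20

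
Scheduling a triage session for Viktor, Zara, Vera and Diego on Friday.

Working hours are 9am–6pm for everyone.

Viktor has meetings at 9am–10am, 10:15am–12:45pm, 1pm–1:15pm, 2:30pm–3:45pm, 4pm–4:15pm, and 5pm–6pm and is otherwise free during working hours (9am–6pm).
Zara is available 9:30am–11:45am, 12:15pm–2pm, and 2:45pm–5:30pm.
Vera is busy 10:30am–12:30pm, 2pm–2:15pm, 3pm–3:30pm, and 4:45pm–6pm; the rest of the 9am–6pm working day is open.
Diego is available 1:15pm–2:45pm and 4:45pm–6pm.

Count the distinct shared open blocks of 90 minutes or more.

Viktor free within 09:00–18:00: 10:00–10:15, 12:45–13:00, 13:15–14:30, 15:45–16:00, 16:15–17:00.
Vera free within 09:00–18:00: 09:00–10:30, 12:30–14:00, 14:15–15:00, 15:30–16:45.
Viktor ∩ Zara: 10:00–10:15, 12:45–13:00, 13:15–14:00, 15:45–16:00, 16:15–17:00.
Viktor ∩ Zara ∩ Vera: 10:00–10:15, 12:45–13:00, 13:15–14:00, 15:45–16:00, 16:15–16:45.
Viktor ∩ Zara ∩ Vera ∩ Diego: 13:15–14:00.
Windows ≥ 90 min: (none).
That's 0 windows.

0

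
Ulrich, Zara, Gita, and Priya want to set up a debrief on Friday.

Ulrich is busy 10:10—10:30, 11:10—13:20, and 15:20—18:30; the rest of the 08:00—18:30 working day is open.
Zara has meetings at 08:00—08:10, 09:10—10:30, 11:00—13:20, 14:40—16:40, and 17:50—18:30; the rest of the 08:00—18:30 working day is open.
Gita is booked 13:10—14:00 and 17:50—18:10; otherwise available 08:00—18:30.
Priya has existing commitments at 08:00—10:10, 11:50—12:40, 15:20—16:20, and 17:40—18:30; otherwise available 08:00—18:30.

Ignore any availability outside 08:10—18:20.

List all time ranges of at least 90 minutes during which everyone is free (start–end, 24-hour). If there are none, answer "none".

Ulrich free within 08:00–18:30: 08:00–10:10, 10:30–11:10, 13:20–15:20.
Zara free within 08:00–18:30: 08:10–09:10, 10:30–11:00, 13:20–14:40, 16:40–17:50.
Gita free within 08:00–18:30: 08:00–13:10, 14:00–17:50, 18:10–18:30.
Priya free within 08:00–18:30: 10:10–11:50, 12:40–15:20, 16:20–17:40.
Ulrich ∩ Zara: 08:10–09:10, 10:30–11:00, 13:20–14:40.
Ulrich ∩ Zara ∩ Gita: 08:10–09:10, 10:30–11:00, 14:00–14:40.
Ulrich ∩ Zara ∩ Gita ∩ Priya: 10:30–11:00, 14:00–14:40.
Restricted to 08:10–18:20: 10:30–11:00, 14:00–14:40.
Windows ≥ 90 min: (none).

none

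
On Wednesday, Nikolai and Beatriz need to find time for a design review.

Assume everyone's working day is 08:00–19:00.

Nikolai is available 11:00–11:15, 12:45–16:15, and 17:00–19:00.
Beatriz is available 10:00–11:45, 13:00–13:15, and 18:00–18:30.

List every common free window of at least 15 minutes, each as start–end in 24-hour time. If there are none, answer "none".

11:00–11:15, 13:00–13:15, 18:00–18:30

Nikolai ∩ Beatriz: 11:00–11:15, 13:00–13:15, 18:00–18:30.
Windows ≥ 15 min: 11:00–11:15, 13:00–13:15, 18:00–18:30.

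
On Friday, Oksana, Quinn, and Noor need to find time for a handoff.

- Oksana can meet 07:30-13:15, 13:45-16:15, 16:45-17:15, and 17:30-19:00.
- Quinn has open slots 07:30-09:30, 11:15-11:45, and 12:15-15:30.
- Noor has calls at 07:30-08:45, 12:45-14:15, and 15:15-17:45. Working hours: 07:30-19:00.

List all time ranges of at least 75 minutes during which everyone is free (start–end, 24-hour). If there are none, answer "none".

none

Noor free within 07:30–19:00: 08:45–12:45, 14:15–15:15, 17:45–19:00.
Oksana ∩ Quinn: 07:30–09:30, 11:15–11:45, 12:15–13:15, 13:45–15:30.
Oksana ∩ Quinn ∩ Noor: 08:45–09:30, 11:15–11:45, 12:15–12:45, 14:15–15:15.
Windows ≥ 75 min: (none).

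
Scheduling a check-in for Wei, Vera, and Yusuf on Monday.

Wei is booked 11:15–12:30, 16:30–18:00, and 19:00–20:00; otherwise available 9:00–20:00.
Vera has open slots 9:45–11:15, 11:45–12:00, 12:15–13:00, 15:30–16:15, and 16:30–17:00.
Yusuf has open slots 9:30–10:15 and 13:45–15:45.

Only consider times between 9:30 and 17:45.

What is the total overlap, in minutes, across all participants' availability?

Wei free within 09:00–20:00: 09:00–11:15, 12:30–16:30, 18:00–19:00.
Wei ∩ Vera: 09:45–11:15, 12:30–13:00, 15:30–16:15.
Wei ∩ Vera ∩ Yusuf: 09:45–10:15, 15:30–15:45.
Restricted to 09:30–17:45: 09:45–10:15, 15:30–15:45.
Total common minutes: 30 + 15 = 45.

45 minutes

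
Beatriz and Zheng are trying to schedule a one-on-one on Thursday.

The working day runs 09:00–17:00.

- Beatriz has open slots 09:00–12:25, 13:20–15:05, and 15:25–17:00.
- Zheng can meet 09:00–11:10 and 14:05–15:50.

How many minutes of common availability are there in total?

215 minutes

Beatriz ∩ Zheng: 09:00–11:10, 14:05–15:05, 15:25–15:50.
Total common minutes: 130 + 60 + 25 = 215.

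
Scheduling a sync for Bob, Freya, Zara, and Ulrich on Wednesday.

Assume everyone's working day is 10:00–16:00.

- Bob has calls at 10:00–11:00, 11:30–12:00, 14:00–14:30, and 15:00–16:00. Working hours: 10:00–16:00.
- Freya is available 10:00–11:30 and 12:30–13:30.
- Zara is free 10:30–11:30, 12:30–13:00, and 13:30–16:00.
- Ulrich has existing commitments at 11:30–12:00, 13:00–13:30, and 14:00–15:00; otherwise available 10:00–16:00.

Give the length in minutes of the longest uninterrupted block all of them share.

30 minutes

Bob free within 10:00–16:00: 11:00–11:30, 12:00–14:00, 14:30–15:00.
Ulrich free within 10:00–16:00: 10:00–11:30, 12:00–13:00, 13:30–14:00, 15:00–16:00.
Bob ∩ Freya: 11:00–11:30, 12:30–13:30.
Bob ∩ Freya ∩ Zara: 11:00–11:30, 12:30–13:00.
Bob ∩ Freya ∩ Zara ∩ Ulrich: 11:00–11:30, 12:30–13:00.
Common window lengths: 30, 30 min; longest is 30.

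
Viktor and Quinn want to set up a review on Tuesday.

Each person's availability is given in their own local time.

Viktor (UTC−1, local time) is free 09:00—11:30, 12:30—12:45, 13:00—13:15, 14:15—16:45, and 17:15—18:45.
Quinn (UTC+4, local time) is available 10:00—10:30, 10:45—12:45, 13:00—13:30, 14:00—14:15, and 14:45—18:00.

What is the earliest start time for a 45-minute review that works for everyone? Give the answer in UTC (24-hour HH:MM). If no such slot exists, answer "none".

Viktor → UTC: 10:00–12:30, 13:30–13:45, 14:00–14:15, 15:15–17:45, 18:15–19:45.
Quinn → UTC: 06:00–06:30, 06:45–08:45, 09:00–09:30, 10:00–10:15, 10:45–14:00.
Viktor ∩ Quinn: 10:00–10:15, 10:45–12:30, 13:30–13:45.
Windows ≥ 45 min: 10:45–12:30.
Earliest such window starts at 10:45.

10:45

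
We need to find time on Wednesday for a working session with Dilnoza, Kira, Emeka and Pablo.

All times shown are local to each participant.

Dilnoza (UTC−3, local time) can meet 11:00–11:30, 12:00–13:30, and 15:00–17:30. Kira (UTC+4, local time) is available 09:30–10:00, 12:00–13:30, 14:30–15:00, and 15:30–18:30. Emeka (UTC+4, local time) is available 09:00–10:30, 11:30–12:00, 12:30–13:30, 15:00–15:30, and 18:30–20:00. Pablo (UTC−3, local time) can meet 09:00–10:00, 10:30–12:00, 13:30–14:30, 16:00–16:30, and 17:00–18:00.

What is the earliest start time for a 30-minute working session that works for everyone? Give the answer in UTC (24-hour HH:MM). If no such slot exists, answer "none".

none

Dilnoza → UTC: 14:00–14:30, 15:00–16:30, 18:00–20:30.
Kira → UTC: 05:30–06:00, 08:00–09:30, 10:30–11:00, 11:30–14:30.
Emeka → UTC: 05:00–06:30, 07:30–08:00, 08:30–09:30, 11:00–11:30, 14:30–16:00.
Pablo → UTC: 12:00–13:00, 13:30–15:00, 16:30–17:30, 19:00–19:30, 20:00–21:00.
Dilnoza ∩ Kira: 14:00–14:30.
Dilnoza ∩ Kira ∩ Emeka: (none).
Dilnoza ∩ Kira ∩ Emeka ∩ Pablo: (none).
Windows ≥ 30 min: (none).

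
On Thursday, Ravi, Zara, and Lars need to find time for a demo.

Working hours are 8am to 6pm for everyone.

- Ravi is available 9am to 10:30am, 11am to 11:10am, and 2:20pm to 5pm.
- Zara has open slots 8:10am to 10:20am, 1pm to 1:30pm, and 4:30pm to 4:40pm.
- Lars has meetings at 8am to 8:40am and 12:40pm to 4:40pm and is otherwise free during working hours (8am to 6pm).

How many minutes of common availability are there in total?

80 minutes

Lars free within 08:00–18:00: 08:40–12:40, 16:40–18:00.
Ravi ∩ Zara: 09:00–10:20, 16:30–16:40.
Ravi ∩ Zara ∩ Lars: 09:00–10:20.
Total common minutes: 80.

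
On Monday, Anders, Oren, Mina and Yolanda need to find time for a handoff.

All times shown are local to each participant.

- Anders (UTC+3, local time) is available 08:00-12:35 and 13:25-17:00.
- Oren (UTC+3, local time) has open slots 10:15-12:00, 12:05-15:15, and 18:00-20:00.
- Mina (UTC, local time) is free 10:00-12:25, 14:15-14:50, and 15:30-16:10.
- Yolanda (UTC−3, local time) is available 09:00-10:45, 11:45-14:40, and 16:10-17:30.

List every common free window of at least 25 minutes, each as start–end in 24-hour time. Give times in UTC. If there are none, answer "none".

none

Anders → UTC: 05:00–09:35, 10:25–14:00.
Oren → UTC: 07:15–09:00, 09:05–12:15, 15:00–17:00.
Mina → UTC: 10:00–12:25, 14:15–14:50, 15:30–16:10.
Yolanda → UTC: 12:00–13:45, 14:45–17:40, 19:10–20:30.
Anders ∩ Oren: 07:15–09:00, 09:05–09:35, 10:25–12:15.
Anders ∩ Oren ∩ Mina: 10:25–12:15.
Anders ∩ Oren ∩ Mina ∩ Yolanda: 12:00–12:15.
Windows ≥ 25 min: (none).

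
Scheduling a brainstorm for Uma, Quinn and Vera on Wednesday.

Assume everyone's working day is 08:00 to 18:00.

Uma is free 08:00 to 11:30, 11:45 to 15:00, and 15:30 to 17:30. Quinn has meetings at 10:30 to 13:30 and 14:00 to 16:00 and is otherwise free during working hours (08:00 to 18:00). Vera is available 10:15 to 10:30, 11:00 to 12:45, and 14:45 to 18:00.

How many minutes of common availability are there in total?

105 minutes

Quinn free within 08:00–18:00: 08:00–10:30, 13:30–14:00, 16:00–18:00.
Uma ∩ Quinn: 08:00–10:30, 13:30–14:00, 16:00–17:30.
Uma ∩ Quinn ∩ Vera: 10:15–10:30, 16:00–17:30.
Total common minutes: 15 + 90 = 105.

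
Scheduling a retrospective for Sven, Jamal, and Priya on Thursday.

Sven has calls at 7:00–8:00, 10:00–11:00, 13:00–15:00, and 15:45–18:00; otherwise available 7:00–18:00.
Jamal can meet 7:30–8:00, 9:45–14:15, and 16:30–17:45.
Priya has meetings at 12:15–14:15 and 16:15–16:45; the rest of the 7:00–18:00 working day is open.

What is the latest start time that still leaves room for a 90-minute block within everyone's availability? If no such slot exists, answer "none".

Sven free within 07:00–18:00: 08:00–10:00, 11:00–13:00, 15:00–15:45.
Priya free within 07:00–18:00: 07:00–12:15, 14:15–16:15, 16:45–18:00.
Sven ∩ Jamal: 09:45–10:00, 11:00–13:00.
Sven ∩ Jamal ∩ Priya: 09:45–10:00, 11:00–12:15.
Windows ≥ 90 min: (none).

none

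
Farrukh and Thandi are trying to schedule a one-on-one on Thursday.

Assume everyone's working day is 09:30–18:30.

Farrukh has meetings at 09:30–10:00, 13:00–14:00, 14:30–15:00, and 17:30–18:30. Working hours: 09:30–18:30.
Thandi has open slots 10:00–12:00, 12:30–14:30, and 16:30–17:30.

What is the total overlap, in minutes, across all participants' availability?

Farrukh free within 09:30–18:30: 10:00–13:00, 14:00–14:30, 15:00–17:30.
Farrukh ∩ Thandi: 10:00–12:00, 12:30–13:00, 14:00–14:30, 16:30–17:30.
Total common minutes: 120 + 30 + 30 + 60 = 240.

240 minutes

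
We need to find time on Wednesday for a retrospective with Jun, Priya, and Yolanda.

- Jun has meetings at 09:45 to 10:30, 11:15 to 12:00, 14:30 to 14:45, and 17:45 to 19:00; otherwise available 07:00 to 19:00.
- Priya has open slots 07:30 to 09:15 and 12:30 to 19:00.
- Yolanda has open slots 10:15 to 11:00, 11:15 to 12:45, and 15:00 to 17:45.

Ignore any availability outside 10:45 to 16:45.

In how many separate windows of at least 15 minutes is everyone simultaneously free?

2

Jun free within 07:00–19:00: 07:00–09:45, 10:30–11:15, 12:00–14:30, 14:45–17:45.
Jun ∩ Priya: 07:30–09:15, 12:30–14:30, 14:45–17:45.
Jun ∩ Priya ∩ Yolanda: 12:30–12:45, 15:00–17:45.
Restricted to 10:45–16:45: 12:30–12:45, 15:00–16:45.
Windows ≥ 15 min: 12:30–12:45, 15:00–16:45.
That's 2 windows.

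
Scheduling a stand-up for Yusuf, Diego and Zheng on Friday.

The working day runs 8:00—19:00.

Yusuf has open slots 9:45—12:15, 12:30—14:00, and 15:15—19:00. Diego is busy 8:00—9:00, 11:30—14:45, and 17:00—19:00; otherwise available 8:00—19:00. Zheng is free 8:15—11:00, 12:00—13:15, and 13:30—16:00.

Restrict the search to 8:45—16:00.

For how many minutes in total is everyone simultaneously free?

120 minutes

Diego free within 08:00–19:00: 09:00–11:30, 14:45–17:00.
Yusuf ∩ Diego: 09:45–11:30, 15:15–17:00.
Yusuf ∩ Diego ∩ Zheng: 09:45–11:00, 15:15–16:00.
Restricted to 08:45–16:00: 09:45–11:00, 15:15–16:00.
Total common minutes: 75 + 45 = 120.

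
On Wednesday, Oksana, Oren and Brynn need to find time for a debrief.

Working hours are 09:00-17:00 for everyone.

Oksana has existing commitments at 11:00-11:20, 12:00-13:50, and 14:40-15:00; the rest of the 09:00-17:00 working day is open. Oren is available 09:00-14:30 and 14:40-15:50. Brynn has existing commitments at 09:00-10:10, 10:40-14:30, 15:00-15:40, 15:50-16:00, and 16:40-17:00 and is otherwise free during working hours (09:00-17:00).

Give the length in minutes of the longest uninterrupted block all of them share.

Oksana free within 09:00–17:00: 09:00–11:00, 11:20–12:00, 13:50–14:40, 15:00–17:00.
Brynn free within 09:00–17:00: 10:10–10:40, 14:30–15:00, 15:40–15:50, 16:00–16:40.
Oksana ∩ Oren: 09:00–11:00, 11:20–12:00, 13:50–14:30, 15:00–15:50.
Oksana ∩ Oren ∩ Brynn: 10:10–10:40, 15:40–15:50.
Common window lengths: 30, 10 min; longest is 30.

30 minutes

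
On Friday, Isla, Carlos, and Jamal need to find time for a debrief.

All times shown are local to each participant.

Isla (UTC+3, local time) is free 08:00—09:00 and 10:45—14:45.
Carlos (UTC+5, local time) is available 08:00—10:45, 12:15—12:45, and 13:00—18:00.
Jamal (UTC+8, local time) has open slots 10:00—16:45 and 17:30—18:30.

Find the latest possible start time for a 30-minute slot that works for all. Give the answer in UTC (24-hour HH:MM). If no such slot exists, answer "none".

10:00

Isla → UTC: 05:00–06:00, 07:45–11:45.
Carlos → UTC: 03:00–05:45, 07:15–07:45, 08:00–13:00.
Jamal → UTC: 02:00–08:45, 09:30–10:30.
Isla ∩ Carlos: 05:00–05:45, 08:00–11:45.
Isla ∩ Carlos ∩ Jamal: 05:00–05:45, 08:00–08:45, 09:30–10:30.
Windows ≥ 30 min: 05:00–05:45, 08:00–08:45, 09:30–10:30.
Latest start in the last window 09:30–10:30 is 10:30 − 30 min = 10:00.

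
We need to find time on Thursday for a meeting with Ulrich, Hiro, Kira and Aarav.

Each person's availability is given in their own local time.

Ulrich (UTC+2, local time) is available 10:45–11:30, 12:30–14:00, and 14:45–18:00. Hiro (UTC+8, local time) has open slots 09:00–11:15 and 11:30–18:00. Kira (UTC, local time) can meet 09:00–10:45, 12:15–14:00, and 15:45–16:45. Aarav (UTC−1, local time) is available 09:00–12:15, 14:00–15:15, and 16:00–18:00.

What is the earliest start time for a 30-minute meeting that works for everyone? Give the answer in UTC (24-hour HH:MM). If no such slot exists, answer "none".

Ulrich → UTC: 08:45–09:30, 10:30–12:00, 12:45–16:00.
Hiro → UTC: 01:00–03:15, 03:30–10:00.
Kira → UTC: 09:00–10:45, 12:15–14:00, 15:45–16:45.
Aarav → UTC: 10:00–13:15, 15:00–16:15, 17:00–19:00.
Ulrich ∩ Hiro: 08:45–09:30.
Ulrich ∩ Hiro ∩ Kira: 09:00–09:30.
Ulrich ∩ Hiro ∩ Kira ∩ Aarav: (none).
Windows ≥ 30 min: (none).

none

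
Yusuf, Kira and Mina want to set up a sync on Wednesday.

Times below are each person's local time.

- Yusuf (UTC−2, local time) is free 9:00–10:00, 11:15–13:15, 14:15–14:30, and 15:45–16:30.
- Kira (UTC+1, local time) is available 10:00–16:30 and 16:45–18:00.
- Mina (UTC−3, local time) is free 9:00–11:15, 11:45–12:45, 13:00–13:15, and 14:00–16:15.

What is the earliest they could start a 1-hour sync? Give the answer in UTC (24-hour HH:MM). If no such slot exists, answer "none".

13:15

Yusuf → UTC: 11:00–12:00, 13:15–15:15, 16:15–16:30, 17:45–18:30.
Kira → UTC: 09:00–15:30, 15:45–17:00.
Mina → UTC: 12:00–14:15, 14:45–15:45, 16:00–16:15, 17:00–19:15.
Yusuf ∩ Kira: 11:00–12:00, 13:15–15:15, 16:15–16:30.
Yusuf ∩ Kira ∩ Mina: 13:15–14:15, 14:45–15:15.
Windows ≥ 60 min: 13:15–14:15.
Earliest such window starts at 13:15.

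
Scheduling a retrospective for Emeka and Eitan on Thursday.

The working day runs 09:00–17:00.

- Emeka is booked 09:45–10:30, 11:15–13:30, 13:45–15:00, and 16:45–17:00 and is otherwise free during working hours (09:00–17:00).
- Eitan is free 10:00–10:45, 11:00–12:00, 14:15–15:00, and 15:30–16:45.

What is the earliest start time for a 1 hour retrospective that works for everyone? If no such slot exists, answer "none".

Emeka free within 09:00–17:00: 09:00–09:45, 10:30–11:15, 13:30–13:45, 15:00–16:45.
Emeka ∩ Eitan: 10:30–10:45, 11:00–11:15, 15:30–16:45.
Windows ≥ 60 min: 15:30–16:45.
Earliest such window starts at 15:30.

15:30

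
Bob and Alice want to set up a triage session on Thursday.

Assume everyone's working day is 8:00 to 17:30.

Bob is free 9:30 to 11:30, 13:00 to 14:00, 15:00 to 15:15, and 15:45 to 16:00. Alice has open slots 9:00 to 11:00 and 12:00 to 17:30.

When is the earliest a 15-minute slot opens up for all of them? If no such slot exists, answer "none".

09:30

Bob ∩ Alice: 09:30–11:00, 13:00–14:00, 15:00–15:15, 15:45–16:00.
Windows ≥ 15 min: 09:30–11:00, 13:00–14:00, 15:00–15:15, 15:45–16:00.
Earliest such window starts at 09:30.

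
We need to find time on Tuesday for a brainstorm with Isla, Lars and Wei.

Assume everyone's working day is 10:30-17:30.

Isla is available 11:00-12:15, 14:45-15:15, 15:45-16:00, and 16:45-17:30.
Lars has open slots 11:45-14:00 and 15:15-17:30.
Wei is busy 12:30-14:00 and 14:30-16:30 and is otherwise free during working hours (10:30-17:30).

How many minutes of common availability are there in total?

Wei free within 10:30–17:30: 10:30–12:30, 14:00–14:30, 16:30–17:30.
Isla ∩ Lars: 11:45–12:15, 15:45–16:00, 16:45–17:30.
Isla ∩ Lars ∩ Wei: 11:45–12:15, 16:45–17:30.
Total common minutes: 30 + 45 = 75.

75 minutes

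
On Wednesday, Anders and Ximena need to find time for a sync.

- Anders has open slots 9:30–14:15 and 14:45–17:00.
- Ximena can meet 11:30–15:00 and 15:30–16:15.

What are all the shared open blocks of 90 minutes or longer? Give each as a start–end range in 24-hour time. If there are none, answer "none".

Anders ∩ Ximena: 11:30–14:15, 14:45–15:00, 15:30–16:15.
Windows ≥ 90 min: 11:30–14:15.

11:30–14:15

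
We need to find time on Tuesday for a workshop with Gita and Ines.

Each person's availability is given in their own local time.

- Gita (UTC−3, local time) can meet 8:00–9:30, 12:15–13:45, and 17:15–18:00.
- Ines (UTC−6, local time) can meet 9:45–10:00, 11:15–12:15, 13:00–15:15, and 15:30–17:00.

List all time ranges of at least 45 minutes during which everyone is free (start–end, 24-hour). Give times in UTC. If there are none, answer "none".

Gita → UTC: 11:00–12:30, 15:15–16:45, 20:15–21:00.
Ines → UTC: 15:45–16:00, 17:15–18:15, 19:00–21:15, 21:30–23:00.
Gita ∩ Ines: 15:45–16:00, 20:15–21:00.
Windows ≥ 45 min: 20:15–21:00.

20:15–21:00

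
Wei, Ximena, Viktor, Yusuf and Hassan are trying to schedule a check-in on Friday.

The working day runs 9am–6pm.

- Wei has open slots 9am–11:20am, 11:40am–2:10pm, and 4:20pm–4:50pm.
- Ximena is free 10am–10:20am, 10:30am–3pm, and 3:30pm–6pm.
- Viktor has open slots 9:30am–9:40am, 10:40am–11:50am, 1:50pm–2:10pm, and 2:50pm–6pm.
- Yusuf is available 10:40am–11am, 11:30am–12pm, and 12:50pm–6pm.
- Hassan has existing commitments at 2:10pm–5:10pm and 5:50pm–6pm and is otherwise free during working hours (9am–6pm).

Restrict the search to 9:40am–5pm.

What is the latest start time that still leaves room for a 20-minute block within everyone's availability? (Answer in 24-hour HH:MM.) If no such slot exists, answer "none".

Hassan free within 09:00–18:00: 09:00–14:10, 17:10–17:50.
Wei ∩ Ximena: 10:00–10:20, 10:30–11:20, 11:40–14:10, 16:20–16:50.
Wei ∩ Ximena ∩ Viktor: 10:40–11:20, 11:40–11:50, 13:50–14:10, 16:20–16:50.
Wei ∩ Ximena ∩ Viktor ∩ Yusuf: 10:40–11:00, 11:40–11:50, 13:50–14:10, 16:20–16:50.
Wei ∩ Ximena ∩ Viktor ∩ Yusuf ∩ Hassan: 10:40–11:00, 11:40–11:50, 13:50–14:10.
Restricted to 09:40–17:00: 10:40–11:00, 11:40–11:50, 13:50–14:10.
Windows ≥ 20 min: 10:40–11:00, 13:50–14:10.
Latest start in the last window 13:50–14:10 is 14:10 − 20 min = 13:50.

13:50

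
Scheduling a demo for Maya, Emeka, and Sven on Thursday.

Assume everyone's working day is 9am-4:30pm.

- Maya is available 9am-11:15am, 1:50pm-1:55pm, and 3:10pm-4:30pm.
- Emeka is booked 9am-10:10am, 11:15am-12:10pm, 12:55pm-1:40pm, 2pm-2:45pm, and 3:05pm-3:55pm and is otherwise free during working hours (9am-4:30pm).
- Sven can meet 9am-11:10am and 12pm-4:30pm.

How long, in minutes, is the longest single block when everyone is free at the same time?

Emeka free within 09:00–16:30: 10:10–11:15, 12:10–12:55, 13:40–14:00, 14:45–15:05, 15:55–16:30.
Maya ∩ Emeka: 10:10–11:15, 13:50–13:55, 15:55–16:30.
Maya ∩ Emeka ∩ Sven: 10:10–11:10, 13:50–13:55, 15:55–16:30.
Common window lengths: 60, 5, 35 min; longest is 60.

60 minutes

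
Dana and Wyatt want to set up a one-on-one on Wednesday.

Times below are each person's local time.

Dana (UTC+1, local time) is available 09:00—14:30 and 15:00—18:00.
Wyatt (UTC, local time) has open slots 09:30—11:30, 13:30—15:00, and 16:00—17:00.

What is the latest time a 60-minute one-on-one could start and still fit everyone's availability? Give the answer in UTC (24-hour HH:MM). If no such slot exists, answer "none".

16:00

Dana → UTC: 08:00–13:30, 14:00–17:00.
Wyatt → UTC: 09:30–11:30, 13:30–15:00, 16:00–17:00.
Dana ∩ Wyatt: 09:30–11:30, 14:00–15:00, 16:00–17:00.
Windows ≥ 60 min: 09:30–11:30, 14:00–15:00, 16:00–17:00.
Latest start in the last window 16:00–17:00 is 17:00 − 60 min = 16:00.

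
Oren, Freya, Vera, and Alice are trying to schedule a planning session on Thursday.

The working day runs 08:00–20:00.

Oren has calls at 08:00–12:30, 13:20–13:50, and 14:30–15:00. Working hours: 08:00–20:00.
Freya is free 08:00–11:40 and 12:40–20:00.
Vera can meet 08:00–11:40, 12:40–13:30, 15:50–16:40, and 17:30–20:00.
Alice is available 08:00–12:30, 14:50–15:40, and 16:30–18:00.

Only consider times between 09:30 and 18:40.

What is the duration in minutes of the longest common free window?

30 minutes

Oren free within 08:00–20:00: 12:30–13:20, 13:50–14:30, 15:00–20:00.
Oren ∩ Freya: 12:40–13:20, 13:50–14:30, 15:00–20:00.
Oren ∩ Freya ∩ Vera: 12:40–13:20, 15:50–16:40, 17:30–20:00.
Oren ∩ Freya ∩ Vera ∩ Alice: 16:30–16:40, 17:30–18:00.
Restricted to 09:30–18:40: 16:30–16:40, 17:30–18:00.
Common window lengths: 10, 30 min; longest is 30.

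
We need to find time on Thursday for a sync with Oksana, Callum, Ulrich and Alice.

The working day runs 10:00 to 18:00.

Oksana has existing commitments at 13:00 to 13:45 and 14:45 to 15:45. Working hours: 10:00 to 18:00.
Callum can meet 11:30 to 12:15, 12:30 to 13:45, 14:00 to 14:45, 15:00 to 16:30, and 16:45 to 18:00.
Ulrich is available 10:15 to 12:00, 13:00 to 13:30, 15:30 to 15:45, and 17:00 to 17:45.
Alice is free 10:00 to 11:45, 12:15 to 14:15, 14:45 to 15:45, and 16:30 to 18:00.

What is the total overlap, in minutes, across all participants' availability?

60 minutes

Oksana free within 10:00–18:00: 10:00–13:00, 13:45–14:45, 15:45–18:00.
Oksana ∩ Callum: 11:30–12:15, 12:30–13:00, 14:00–14:45, 15:45–16:30, 16:45–18:00.
Oksana ∩ Callum ∩ Ulrich: 11:30–12:00, 17:00–17:45.
Oksana ∩ Callum ∩ Ulrich ∩ Alice: 11:30–11:45, 17:00–17:45.
Total common minutes: 15 + 45 = 60.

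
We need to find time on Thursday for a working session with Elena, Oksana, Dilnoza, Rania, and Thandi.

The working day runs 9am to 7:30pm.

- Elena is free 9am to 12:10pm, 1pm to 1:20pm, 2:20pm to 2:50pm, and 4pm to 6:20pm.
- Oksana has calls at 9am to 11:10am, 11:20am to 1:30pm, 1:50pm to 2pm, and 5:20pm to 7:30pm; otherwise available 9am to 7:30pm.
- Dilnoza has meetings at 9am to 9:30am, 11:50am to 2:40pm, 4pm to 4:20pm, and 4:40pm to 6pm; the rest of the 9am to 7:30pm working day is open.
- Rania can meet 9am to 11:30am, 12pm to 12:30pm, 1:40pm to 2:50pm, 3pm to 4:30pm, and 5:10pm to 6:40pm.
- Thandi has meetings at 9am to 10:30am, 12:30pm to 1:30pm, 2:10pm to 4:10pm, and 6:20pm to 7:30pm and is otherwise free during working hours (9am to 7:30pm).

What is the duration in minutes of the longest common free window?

Oksana free within 09:00–19:30: 11:10–11:20, 13:30–13:50, 14:00–17:20.
Dilnoza free within 09:00–19:30: 09:30–11:50, 14:40–16:00, 16:20–16:40, 18:00–19:30.
Thandi free within 09:00–19:30: 10:30–12:30, 13:30–14:10, 16:10–18:20.
Elena ∩ Oksana: 11:10–11:20, 14:20–14:50, 16:00–17:20.
Elena ∩ Oksana ∩ Dilnoza: 11:10–11:20, 14:40–14:50, 16:20–16:40.
Elena ∩ Oksana ∩ Dilnoza ∩ Rania: 11:10–11:20, 14:40–14:50, 16:20–16:30.
Elena ∩ Oksana ∩ Dilnoza ∩ Rania ∩ Thandi: 11:10–11:20, 16:20–16:30.
Common window lengths: 10, 10 min; longest is 10.

10 minutes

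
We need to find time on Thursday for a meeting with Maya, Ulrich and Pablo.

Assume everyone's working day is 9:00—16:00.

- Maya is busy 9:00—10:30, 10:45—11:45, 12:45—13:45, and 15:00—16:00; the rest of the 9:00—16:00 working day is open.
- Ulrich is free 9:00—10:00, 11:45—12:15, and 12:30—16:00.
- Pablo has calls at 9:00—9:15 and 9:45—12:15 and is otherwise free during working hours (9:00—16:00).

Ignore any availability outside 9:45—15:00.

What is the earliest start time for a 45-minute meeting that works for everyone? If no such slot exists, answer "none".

Maya free within 09:00–16:00: 10:30–10:45, 11:45–12:45, 13:45–15:00.
Pablo free within 09:00–16:00: 09:15–09:45, 12:15–16:00.
Maya ∩ Ulrich: 11:45–12:15, 12:30–12:45, 13:45–15:00.
Maya ∩ Ulrich ∩ Pablo: 12:30–12:45, 13:45–15:00.
Restricted to 09:45–15:00: 12:30–12:45, 13:45–15:00.
Windows ≥ 45 min: 13:45–15:00.
Earliest such window starts at 13:45.

13:45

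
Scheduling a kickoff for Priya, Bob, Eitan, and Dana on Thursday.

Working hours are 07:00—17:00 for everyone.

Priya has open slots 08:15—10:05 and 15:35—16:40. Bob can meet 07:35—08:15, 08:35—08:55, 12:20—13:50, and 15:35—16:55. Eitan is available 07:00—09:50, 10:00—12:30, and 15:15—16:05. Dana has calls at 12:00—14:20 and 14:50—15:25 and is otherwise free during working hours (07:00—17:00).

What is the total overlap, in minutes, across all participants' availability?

50 minutes

Dana free within 07:00–17:00: 07:00–12:00, 14:20–14:50, 15:25–17:00.
Priya ∩ Bob: 08:35–08:55, 15:35–16:40.
Priya ∩ Bob ∩ Eitan: 08:35–08:55, 15:35–16:05.
Priya ∩ Bob ∩ Eitan ∩ Dana: 08:35–08:55, 15:35–16:05.
Total common minutes: 20 + 30 = 50.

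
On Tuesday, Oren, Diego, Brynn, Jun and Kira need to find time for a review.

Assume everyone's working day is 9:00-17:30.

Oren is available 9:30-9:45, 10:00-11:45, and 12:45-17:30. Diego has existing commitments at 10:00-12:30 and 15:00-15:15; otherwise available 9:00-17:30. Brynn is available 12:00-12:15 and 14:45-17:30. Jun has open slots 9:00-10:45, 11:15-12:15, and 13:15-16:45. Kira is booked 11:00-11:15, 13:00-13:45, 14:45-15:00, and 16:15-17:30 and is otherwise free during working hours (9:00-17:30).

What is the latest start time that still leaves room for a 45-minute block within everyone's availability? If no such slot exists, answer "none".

15:30

Diego free within 09:00–17:30: 09:00–10:00, 12:30–15:00, 15:15–17:30.
Kira free within 09:00–17:30: 09:00–11:00, 11:15–13:00, 13:45–14:45, 15:00–16:15.
Oren ∩ Diego: 09:30–09:45, 12:45–15:00, 15:15–17:30.
Oren ∩ Diego ∩ Brynn: 14:45–15:00, 15:15–17:30.
Oren ∩ Diego ∩ Brynn ∩ Jun: 14:45–15:00, 15:15–16:45.
Oren ∩ Diego ∩ Brynn ∩ Jun ∩ Kira: 15:15–16:15.
Windows ≥ 45 min: 15:15–16:15.
Latest start in the last window 15:15–16:15 is 16:15 − 45 min = 15:30.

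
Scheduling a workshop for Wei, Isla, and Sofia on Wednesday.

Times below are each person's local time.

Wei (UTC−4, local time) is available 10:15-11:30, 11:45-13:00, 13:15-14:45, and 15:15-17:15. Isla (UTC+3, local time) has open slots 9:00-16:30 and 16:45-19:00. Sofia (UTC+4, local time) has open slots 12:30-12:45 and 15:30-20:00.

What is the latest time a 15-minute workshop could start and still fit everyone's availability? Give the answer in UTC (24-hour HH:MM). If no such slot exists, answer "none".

Wei → UTC: 14:15–15:30, 15:45–17:00, 17:15–18:45, 19:15–21:15.
Isla → UTC: 06:00–13:30, 13:45–16:00.
Sofia → UTC: 08:30–08:45, 11:30–16:00.
Wei ∩ Isla: 14:15–15:30, 15:45–16:00.
Wei ∩ Isla ∩ Sofia: 14:15–15:30, 15:45–16:00.
Windows ≥ 15 min: 14:15–15:30, 15:45–16:00.
Latest start in the last window 15:45–16:00 is 16:00 − 15 min = 15:45.

15:45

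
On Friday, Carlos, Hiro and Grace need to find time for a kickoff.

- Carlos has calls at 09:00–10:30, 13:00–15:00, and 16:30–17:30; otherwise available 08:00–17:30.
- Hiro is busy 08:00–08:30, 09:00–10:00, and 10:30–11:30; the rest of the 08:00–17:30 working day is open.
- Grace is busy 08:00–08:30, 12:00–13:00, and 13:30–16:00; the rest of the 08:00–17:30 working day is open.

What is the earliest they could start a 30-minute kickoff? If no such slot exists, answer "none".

08:30

Carlos free within 08:00–17:30: 08:00–09:00, 10:30–13:00, 15:00–16:30.
Hiro free within 08:00–17:30: 08:30–09:00, 10:00–10:30, 11:30–17:30.
Grace free within 08:00–17:30: 08:30–12:00, 13:00–13:30, 16:00–17:30.
Carlos ∩ Hiro: 08:30–09:00, 11:30–13:00, 15:00–16:30.
Carlos ∩ Hiro ∩ Grace: 08:30–09:00, 11:30–12:00, 16:00–16:30.
Windows ≥ 30 min: 08:30–09:00, 11:30–12:00, 16:00–16:30.
Earliest such window starts at 08:30.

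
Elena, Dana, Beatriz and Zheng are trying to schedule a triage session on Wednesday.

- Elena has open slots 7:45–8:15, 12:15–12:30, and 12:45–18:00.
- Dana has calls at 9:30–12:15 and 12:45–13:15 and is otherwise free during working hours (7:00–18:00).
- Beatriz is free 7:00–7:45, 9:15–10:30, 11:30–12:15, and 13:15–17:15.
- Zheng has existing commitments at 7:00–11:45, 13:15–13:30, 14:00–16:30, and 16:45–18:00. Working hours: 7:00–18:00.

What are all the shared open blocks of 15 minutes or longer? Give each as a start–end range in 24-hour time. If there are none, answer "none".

Dana free within 07:00–18:00: 07:00–09:30, 12:15–12:45, 13:15–18:00.
Zheng free within 07:00–18:00: 11:45–13:15, 13:30–14:00, 16:30–16:45.
Elena ∩ Dana: 07:45–08:15, 12:15–12:30, 13:15–18:00.
Elena ∩ Dana ∩ Beatriz: 13:15–17:15.
Elena ∩ Dana ∩ Beatriz ∩ Zheng: 13:30–14:00, 16:30–16:45.
Windows ≥ 15 min: 13:30–14:00, 16:30–16:45.

13:30–14:00, 16:30–16:45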